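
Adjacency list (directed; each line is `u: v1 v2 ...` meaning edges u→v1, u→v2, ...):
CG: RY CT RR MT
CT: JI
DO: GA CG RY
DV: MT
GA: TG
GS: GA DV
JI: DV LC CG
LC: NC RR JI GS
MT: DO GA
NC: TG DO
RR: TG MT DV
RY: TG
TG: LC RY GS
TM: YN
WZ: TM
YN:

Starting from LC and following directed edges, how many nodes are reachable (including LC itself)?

BFS from LC visits: LC, GS, JI, NC, RR, DV, GA, CG, DO, TG, MT, CT, RY
Reachable nodes: 13 of 16 total.

13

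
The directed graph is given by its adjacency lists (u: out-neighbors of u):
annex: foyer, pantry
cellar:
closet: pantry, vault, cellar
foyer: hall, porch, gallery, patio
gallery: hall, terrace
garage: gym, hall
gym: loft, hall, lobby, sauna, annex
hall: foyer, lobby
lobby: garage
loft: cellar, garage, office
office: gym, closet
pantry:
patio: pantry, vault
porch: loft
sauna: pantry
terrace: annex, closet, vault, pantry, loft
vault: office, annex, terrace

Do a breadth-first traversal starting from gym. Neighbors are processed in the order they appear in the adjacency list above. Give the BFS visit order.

gym, loft, hall, lobby, sauna, annex, cellar, garage, office, foyer, pantry, closet, porch, gallery, patio, vault, terrace

Visit gym; enqueue loft, hall, lobby, sauna, annex → queue [loft, hall, lobby, sauna, annex]
Visit loft; enqueue cellar, garage, office → queue [hall, lobby, sauna, annex, cellar, garage, office]
Visit hall; enqueue foyer → queue [lobby, sauna, annex, cellar, garage, office, foyer]
Visit lobby → queue [sauna, annex, cellar, garage, office, foyer]
Visit sauna; enqueue pantry → queue [annex, cellar, garage, office, foyer, pantry]
Visit annex → queue [cellar, garage, office, foyer, pantry]
Visit cellar → queue [garage, office, foyer, pantry]
Visit garage → queue [office, foyer, pantry]
Visit office; enqueue closet → queue [foyer, pantry, closet]
Visit foyer; enqueue porch, gallery, patio → queue [pantry, closet, porch, gallery, patio]
Visit pantry → queue [closet, porch, gallery, patio]
Visit closet; enqueue vault → queue [porch, gallery, patio, vault]
Visit porch → queue [gallery, patio, vault]
Visit gallery; enqueue terrace → queue [patio, vault, terrace]
Visit patio → queue [vault, terrace]
Visit vault → queue [terrace]
Visit terrace → queue []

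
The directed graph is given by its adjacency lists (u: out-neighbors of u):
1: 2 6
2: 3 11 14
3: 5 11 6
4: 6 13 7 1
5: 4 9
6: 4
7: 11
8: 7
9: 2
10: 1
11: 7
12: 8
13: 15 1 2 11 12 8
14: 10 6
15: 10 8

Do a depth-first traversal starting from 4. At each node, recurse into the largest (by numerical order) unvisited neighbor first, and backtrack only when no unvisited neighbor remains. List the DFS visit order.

Visit 4
4 → 13
13 → 15
15 → 10
10 → 1
1 → 6
1 → 2
2 → 14
2 → 11
11 → 7
2 → 3
3 → 5
5 → 9
15 → 8
13 → 12

4, 13, 15, 10, 1, 6, 2, 14, 11, 7, 3, 5, 9, 8, 12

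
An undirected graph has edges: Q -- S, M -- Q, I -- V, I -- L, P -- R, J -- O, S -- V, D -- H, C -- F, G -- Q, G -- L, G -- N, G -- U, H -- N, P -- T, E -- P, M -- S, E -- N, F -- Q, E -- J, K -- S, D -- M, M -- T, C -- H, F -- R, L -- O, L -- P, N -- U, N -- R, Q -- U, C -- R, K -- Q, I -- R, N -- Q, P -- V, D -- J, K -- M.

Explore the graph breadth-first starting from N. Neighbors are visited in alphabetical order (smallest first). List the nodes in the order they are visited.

Visit N; enqueue E, G, H, Q, R, U → queue [E, G, H, Q, R, U]
Visit E; enqueue J, P → queue [G, H, Q, R, U, J, P]
Visit G; enqueue L → queue [H, Q, R, U, J, P, L]
Visit H; enqueue C, D → queue [Q, R, U, J, P, L, C, D]
Visit Q; enqueue F, K, M, S → queue [R, U, J, P, L, C, D, F, K, M, S]
Visit R; enqueue I → queue [U, J, P, L, C, D, F, K, M, S, I]
Visit U → queue [J, P, L, C, D, F, K, M, S, I]
Visit J; enqueue O → queue [P, L, C, D, F, K, M, S, I, O]
Visit P; enqueue T, V → queue [L, C, D, F, K, M, S, I, O, T, V]
Visit L → queue [C, D, F, K, M, S, I, O, T, V]
Visit C → queue [D, F, K, M, S, I, O, T, V]
Visit D → queue [F, K, M, S, I, O, T, V]
Visit F → queue [K, M, S, I, O, T, V]
Visit K → queue [M, S, I, O, T, V]
Visit M → queue [S, I, O, T, V]
Visit S → queue [I, O, T, V]
Visit I → queue [O, T, V]
Visit O → queue [T, V]
Visit T → queue [V]
Visit V → queue []

N → E → G → H → Q → R → U → J → P → L → C → D → F → K → M → S → I → O → T → V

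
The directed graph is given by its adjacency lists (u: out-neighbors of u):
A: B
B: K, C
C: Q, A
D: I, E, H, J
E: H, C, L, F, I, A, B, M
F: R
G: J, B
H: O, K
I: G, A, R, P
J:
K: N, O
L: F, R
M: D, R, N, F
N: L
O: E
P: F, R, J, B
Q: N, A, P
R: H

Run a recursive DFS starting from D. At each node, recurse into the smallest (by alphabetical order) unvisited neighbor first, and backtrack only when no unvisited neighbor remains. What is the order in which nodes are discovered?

Visit D
D → E
E → A
A → B
B → C
C → Q
Q → N
N → L
L → F
F → R
R → H
H → K
K → O
Q → P
P → J
E → I
I → G
E → M

D, E, A, B, C, Q, N, L, F, R, H, K, O, P, J, I, G, M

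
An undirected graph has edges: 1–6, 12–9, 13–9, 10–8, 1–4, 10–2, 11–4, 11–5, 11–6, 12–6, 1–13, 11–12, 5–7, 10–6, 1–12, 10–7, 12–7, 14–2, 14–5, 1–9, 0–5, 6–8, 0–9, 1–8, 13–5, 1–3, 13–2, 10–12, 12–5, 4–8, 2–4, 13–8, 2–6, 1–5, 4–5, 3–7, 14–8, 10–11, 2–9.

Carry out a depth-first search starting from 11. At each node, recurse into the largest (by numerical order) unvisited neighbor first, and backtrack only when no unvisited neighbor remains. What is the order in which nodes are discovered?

11, 12, 10, 8, 14, 5, 13, 9, 2, 6, 1, 4, 3, 7, 0

Visit 11
11 → 12
12 → 10
10 → 8
8 → 14
14 → 5
5 → 13
13 → 9
9 → 2
2 → 6
6 → 1
1 → 4
1 → 3
3 → 7
9 → 0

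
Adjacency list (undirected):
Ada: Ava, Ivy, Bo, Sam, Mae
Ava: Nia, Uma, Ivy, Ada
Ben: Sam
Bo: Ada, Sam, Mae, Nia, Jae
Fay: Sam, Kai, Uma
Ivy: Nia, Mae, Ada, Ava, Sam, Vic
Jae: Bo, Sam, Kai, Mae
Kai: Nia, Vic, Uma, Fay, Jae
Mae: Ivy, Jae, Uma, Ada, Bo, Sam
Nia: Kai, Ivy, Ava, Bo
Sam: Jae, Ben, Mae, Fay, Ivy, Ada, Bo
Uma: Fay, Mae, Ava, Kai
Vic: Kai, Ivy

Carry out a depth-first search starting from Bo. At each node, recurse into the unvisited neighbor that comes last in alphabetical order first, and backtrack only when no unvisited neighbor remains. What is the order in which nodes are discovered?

Bo, Sam, Mae, Uma, Kai, Vic, Ivy, Nia, Ava, Ada, Jae, Fay, Ben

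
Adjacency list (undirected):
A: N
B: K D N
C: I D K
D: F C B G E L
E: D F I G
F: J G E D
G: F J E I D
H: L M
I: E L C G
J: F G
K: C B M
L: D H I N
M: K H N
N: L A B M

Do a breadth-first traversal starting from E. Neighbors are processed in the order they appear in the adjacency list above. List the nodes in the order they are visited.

E, D, F, I, G, C, B, L, J, K, N, H, M, A

Visit E; enqueue D, F, I, G → queue [D, F, I, G]
Visit D; enqueue C, B, L → queue [F, I, G, C, B, L]
Visit F; enqueue J → queue [I, G, C, B, L, J]
Visit I → queue [G, C, B, L, J]
Visit G → queue [C, B, L, J]
Visit C; enqueue K → queue [B, L, J, K]
Visit B; enqueue N → queue [L, J, K, N]
Visit L; enqueue H → queue [J, K, N, H]
Visit J → queue [K, N, H]
Visit K; enqueue M → queue [N, H, M]
Visit N; enqueue A → queue [H, M, A]
Visit H → queue [M, A]
Visit M → queue [A]
Visit A → queue []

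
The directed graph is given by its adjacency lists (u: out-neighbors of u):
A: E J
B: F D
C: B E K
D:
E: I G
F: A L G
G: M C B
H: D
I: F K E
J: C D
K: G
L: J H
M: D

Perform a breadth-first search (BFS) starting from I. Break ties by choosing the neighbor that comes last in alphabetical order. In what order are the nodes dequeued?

Visit I; enqueue K, F, E → queue [K, F, E]
Visit K; enqueue G → queue [F, E, G]
Visit F; enqueue L, A → queue [E, G, L, A]
Visit E → queue [G, L, A]
Visit G; enqueue M, C, B → queue [L, A, M, C, B]
Visit L; enqueue J, H → queue [A, M, C, B, J, H]
Visit A → queue [M, C, B, J, H]
Visit M; enqueue D → queue [C, B, J, H, D]
Visit C → queue [B, J, H, D]
Visit B → queue [J, H, D]
Visit J → queue [H, D]
Visit H → queue [D]
Visit D → queue []

I, K, F, E, G, L, A, M, C, B, J, H, D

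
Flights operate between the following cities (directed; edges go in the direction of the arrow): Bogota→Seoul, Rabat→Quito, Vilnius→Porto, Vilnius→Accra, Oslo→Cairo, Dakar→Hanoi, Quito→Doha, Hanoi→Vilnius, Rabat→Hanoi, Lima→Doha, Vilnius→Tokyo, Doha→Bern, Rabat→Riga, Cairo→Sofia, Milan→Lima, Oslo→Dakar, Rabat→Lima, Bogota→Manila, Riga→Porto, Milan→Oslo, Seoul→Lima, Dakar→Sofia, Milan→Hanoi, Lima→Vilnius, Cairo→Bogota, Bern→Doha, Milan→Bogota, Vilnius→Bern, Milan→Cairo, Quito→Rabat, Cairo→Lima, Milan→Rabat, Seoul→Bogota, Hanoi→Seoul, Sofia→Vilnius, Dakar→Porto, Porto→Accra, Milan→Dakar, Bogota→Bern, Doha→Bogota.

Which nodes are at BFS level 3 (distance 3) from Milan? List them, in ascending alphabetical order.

Level 0: Milan
Level 1: Bogota, Cairo, Dakar, Hanoi, Lima, Oslo, Rabat
Level 2: Bern, Doha, Manila, Porto, Quito, Riga, Seoul, Sofia, Vilnius
Level 3: Accra, Tokyo

Accra, Tokyo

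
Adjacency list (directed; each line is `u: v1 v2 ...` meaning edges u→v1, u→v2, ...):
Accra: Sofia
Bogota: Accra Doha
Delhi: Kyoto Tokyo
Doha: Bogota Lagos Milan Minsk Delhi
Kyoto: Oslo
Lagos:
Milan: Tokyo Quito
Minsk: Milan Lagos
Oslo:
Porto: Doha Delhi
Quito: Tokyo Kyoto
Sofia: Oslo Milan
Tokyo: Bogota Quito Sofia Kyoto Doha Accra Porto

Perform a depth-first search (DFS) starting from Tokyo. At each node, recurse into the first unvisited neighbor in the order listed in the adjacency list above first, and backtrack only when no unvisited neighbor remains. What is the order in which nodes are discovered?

Tokyo → Bogota → Accra → Sofia → Oslo → Milan → Quito → Kyoto → Doha → Lagos → Minsk → Delhi → Porto

Visit Tokyo
Tokyo → Bogota
Bogota → Accra
Accra → Sofia
Sofia → Oslo
Sofia → Milan
Milan → Quito
Quito → Kyoto
Bogota → Doha
Doha → Lagos
Doha → Minsk
Doha → Delhi
Tokyo → Porto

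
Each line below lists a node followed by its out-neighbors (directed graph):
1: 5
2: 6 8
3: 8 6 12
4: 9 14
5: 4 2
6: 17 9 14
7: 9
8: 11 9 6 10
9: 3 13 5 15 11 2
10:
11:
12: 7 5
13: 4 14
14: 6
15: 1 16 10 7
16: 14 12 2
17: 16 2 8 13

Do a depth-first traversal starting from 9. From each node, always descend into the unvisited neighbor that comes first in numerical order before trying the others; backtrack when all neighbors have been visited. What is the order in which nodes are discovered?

9 2 6 14 17 8 10 11 13 4 16 12 5 7 3 15 1

Visit 9
9 → 2
2 → 6
6 → 14
6 → 17
17 → 8
8 → 10
8 → 11
17 → 13
13 → 4
17 → 16
16 → 12
12 → 5
12 → 7
9 → 3
9 → 15
15 → 1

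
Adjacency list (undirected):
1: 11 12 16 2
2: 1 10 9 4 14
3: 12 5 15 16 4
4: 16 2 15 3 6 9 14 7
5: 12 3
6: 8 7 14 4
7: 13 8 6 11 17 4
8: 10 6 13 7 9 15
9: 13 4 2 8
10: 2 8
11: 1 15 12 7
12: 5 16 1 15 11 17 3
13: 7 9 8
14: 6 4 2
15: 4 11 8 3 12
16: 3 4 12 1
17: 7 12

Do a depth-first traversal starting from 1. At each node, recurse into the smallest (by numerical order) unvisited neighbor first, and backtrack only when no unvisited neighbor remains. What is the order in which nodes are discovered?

Visit 1
1 → 2
2 → 4
4 → 3
3 → 5
5 → 12
12 → 11
11 → 7
7 → 6
6 → 8
8 → 9
9 → 13
8 → 10
8 → 15
6 → 14
7 → 17
12 → 16

1, 2, 4, 3, 5, 12, 11, 7, 6, 8, 9, 13, 10, 15, 14, 17, 16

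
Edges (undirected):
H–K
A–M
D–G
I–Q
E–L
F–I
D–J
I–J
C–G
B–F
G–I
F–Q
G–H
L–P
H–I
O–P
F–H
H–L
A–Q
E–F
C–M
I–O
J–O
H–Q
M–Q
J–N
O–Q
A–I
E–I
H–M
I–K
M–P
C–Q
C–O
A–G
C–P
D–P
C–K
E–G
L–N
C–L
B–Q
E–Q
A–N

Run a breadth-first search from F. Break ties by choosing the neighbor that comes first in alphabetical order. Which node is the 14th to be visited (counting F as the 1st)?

Visit F; enqueue B, E, H, I, Q → queue [B, E, H, I, Q]
Visit B → queue [E, H, I, Q]
Visit E; enqueue G, L → queue [H, I, Q, G, L]
Visit H; enqueue K, M → queue [I, Q, G, L, K, M]
Visit I; enqueue A, J, O → queue [Q, G, L, K, M, A, J, O]
Visit Q; enqueue C → queue [G, L, K, M, A, J, O, C]
Visit G; enqueue D → queue [L, K, M, A, J, O, C, D]
Visit L; enqueue N, P → queue [K, M, A, J, O, C, D, N, P]
Visit K → queue [M, A, J, O, C, D, N, P]
Visit M → queue [A, J, O, C, D, N, P]
Visit A → queue [J, O, C, D, N, P]
Visit J → queue [O, C, D, N, P]
Visit O → queue [C, D, N, P]
Visit C → queue [D, N, P]
Visit D → queue [N, P]
Visit N → queue [P]
Visit P → queue []

Visit order: F, B, E, H, I, Q, G, L, K, M, A, J, O, C, D, N, P

C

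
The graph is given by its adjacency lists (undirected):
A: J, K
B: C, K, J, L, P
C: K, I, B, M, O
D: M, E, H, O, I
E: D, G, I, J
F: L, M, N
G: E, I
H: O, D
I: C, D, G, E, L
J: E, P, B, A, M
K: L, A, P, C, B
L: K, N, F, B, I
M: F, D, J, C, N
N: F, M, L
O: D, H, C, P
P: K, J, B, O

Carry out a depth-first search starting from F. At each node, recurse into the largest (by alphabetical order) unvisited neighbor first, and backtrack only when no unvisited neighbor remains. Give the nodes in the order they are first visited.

F, N, M, J, P, O, H, D, I, L, K, C, B, A, G, E

Visit F
F → N
N → M
M → J
J → P
P → O
O → H
H → D
D → I
I → L
L → K
K → C
C → B
K → A
I → G
G → E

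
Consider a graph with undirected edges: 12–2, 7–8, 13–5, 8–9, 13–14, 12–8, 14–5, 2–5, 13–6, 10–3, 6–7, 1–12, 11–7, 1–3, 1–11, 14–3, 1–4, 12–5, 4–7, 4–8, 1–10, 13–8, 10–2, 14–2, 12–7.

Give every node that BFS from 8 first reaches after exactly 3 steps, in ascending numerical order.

3, 10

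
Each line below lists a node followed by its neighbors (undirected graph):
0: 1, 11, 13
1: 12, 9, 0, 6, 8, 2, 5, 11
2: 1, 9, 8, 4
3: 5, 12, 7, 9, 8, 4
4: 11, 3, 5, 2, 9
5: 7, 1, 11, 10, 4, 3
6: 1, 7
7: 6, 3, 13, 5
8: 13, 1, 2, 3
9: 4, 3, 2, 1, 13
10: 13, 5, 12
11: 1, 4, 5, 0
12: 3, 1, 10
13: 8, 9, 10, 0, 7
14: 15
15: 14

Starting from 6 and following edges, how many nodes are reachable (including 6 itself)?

14

BFS from 6 visits: 6, 1, 7, 0, 2, 5, 8, 9, 11, 12, 3, 13, 4, 10
Reachable nodes: 14 of 16 total.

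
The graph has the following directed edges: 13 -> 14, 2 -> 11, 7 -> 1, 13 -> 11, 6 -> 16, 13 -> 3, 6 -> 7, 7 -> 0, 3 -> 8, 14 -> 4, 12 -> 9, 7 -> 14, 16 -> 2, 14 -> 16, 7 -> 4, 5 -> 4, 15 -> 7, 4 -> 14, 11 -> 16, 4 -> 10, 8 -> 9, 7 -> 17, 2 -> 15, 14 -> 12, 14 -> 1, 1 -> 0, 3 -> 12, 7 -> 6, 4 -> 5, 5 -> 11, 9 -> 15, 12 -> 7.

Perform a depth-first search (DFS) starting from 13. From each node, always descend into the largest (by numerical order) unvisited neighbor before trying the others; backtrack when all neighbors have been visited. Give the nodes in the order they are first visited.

Visit 13
13 → 14
14 → 16
16 → 2
2 → 15
15 → 7
7 → 17
7 → 6
7 → 4
4 → 10
4 → 5
5 → 11
7 → 1
1 → 0
14 → 12
12 → 9
13 → 3
3 → 8

13 -> 14 -> 16 -> 2 -> 15 -> 7 -> 17 -> 6 -> 4 -> 10 -> 5 -> 11 -> 1 -> 0 -> 12 -> 9 -> 3 -> 8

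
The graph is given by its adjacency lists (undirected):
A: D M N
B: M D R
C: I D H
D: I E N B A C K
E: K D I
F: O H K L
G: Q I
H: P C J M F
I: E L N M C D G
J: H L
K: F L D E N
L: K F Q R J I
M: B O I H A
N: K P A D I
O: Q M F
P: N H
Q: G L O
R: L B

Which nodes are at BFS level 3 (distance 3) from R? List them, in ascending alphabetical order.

Level 0: R
Level 1: B, L
Level 2: D, F, I, J, K, M, Q
Level 3: A, C, E, G, H, N, O
Level 4: P

A, C, E, G, H, N, O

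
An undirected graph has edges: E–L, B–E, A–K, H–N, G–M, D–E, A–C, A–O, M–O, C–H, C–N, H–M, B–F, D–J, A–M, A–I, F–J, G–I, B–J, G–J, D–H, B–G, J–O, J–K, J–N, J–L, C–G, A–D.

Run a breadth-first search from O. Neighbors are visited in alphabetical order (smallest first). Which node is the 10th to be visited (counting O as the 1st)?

F

Visit O; enqueue A, J, M → queue [A, J, M]
Visit A; enqueue C, D, I, K → queue [J, M, C, D, I, K]
Visit J; enqueue B, F, G, L, N → queue [M, C, D, I, K, B, F, G, L, N]
Visit M; enqueue H → queue [C, D, I, K, B, F, G, L, N, H]
Visit C → queue [D, I, K, B, F, G, L, N, H]
Visit D; enqueue E → queue [I, K, B, F, G, L, N, H, E]
Visit I → queue [K, B, F, G, L, N, H, E]
Visit K → queue [B, F, G, L, N, H, E]
Visit B → queue [F, G, L, N, H, E]
Visit F → queue [G, L, N, H, E]
Visit G → queue [L, N, H, E]
Visit L → queue [N, H, E]
Visit N → queue [H, E]
Visit H → queue [E]
Visit E → queue []

Visit order: O, A, J, M, C, D, I, K, B, F, G, L, N, H, E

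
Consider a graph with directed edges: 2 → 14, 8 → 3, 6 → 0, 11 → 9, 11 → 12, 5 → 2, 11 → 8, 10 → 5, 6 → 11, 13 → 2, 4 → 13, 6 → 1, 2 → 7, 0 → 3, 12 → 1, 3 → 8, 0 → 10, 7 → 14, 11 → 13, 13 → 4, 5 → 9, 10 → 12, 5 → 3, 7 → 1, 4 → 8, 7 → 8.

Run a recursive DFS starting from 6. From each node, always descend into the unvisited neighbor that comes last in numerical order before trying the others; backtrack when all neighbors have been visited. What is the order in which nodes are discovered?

Visit 6
6 → 11
11 → 13
13 → 4
4 → 8
8 → 3
13 → 2
2 → 14
2 → 7
7 → 1
11 → 12
11 → 9
6 → 0
0 → 10
10 → 5

6 11 13 4 8 3 2 14 7 1 12 9 0 10 5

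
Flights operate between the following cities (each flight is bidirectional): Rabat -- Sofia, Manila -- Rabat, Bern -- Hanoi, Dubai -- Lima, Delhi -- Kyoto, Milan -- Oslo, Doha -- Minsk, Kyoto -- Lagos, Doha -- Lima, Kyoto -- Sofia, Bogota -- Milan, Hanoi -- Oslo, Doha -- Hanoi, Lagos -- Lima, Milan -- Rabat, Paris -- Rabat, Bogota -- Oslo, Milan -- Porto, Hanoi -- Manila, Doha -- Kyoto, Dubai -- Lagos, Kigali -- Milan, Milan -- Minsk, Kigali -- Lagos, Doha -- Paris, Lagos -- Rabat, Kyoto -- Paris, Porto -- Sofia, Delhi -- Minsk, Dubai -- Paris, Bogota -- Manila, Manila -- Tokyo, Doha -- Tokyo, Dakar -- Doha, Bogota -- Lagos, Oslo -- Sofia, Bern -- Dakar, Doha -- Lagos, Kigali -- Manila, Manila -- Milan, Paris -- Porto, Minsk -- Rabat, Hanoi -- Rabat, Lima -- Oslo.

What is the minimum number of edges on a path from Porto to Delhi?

Level 0: Porto
Level 1: Milan, Paris, Sofia
Level 2: Bogota, Doha, Dubai, Kigali, Kyoto, Manila, Minsk, Oslo, Rabat
Level 3: Dakar, Delhi, Hanoi, Lagos, Lima, Tokyo
Level 4: Bern
Delhi first appears at level 3.

3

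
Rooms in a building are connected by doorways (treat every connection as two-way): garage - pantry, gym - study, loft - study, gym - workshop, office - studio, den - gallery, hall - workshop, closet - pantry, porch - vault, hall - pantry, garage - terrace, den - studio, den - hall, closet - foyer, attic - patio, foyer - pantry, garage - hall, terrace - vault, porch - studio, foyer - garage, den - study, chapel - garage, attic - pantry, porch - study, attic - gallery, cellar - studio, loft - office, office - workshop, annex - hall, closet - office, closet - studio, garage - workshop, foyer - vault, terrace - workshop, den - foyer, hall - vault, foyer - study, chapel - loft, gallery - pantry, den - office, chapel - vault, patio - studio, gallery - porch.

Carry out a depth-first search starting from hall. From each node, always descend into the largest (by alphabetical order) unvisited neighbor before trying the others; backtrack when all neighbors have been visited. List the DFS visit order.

Visit hall
hall → workshop
workshop → terrace
terrace → vault
vault → porch
porch → study
study → loft
loft → office
office → studio
studio → patio
patio → attic
attic → pantry
pantry → garage
garage → foyer
foyer → den
den → gallery
foyer → closet
garage → chapel
studio → cellar
study → gym
hall → annex

hall -> workshop -> terrace -> vault -> porch -> study -> loft -> office -> studio -> patio -> attic -> pantry -> garage -> foyer -> den -> gallery -> closet -> chapel -> cellar -> gym -> annex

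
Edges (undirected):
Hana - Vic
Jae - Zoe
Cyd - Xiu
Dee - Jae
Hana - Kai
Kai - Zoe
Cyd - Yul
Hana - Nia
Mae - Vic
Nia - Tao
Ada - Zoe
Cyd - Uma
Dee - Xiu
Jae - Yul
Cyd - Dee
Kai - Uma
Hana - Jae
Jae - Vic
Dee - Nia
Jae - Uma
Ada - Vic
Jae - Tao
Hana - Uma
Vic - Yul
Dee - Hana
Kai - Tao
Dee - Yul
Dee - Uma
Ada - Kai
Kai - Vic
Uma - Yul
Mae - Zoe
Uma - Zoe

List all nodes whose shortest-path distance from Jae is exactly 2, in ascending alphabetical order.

Ada, Cyd, Kai, Mae, Nia, Xiu

Level 0: Jae
Level 1: Dee, Hana, Tao, Uma, Vic, Yul, Zoe
Level 2: Ada, Cyd, Kai, Mae, Nia, Xiu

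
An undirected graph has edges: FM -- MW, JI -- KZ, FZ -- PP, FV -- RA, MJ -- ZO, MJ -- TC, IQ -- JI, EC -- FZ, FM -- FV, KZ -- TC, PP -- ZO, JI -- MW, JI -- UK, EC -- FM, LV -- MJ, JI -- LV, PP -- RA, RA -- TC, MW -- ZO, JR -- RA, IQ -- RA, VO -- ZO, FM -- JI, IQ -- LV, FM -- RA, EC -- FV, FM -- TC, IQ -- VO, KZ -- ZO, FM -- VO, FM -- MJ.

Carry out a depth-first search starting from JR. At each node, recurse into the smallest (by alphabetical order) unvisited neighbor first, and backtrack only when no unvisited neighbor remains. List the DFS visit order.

JR RA FM EC FV FZ PP ZO KZ JI IQ LV MJ TC VO MW UK

Visit JR
JR → RA
RA → FM
FM → EC
EC → FV
EC → FZ
FZ → PP
PP → ZO
ZO → KZ
KZ → JI
JI → IQ
IQ → LV
LV → MJ
MJ → TC
IQ → VO
JI → MW
JI → UK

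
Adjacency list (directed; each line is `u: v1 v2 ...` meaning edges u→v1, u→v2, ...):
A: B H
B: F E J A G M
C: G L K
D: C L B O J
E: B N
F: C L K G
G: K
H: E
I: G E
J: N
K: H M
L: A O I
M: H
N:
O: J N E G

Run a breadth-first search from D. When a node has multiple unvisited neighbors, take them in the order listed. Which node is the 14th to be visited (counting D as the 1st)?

N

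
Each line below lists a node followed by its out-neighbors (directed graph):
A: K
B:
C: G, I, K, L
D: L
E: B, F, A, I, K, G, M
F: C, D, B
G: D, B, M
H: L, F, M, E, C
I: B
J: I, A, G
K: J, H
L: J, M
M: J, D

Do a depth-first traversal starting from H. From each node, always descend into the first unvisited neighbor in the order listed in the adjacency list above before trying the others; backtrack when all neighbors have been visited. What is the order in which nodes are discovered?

Visit H
H → L
L → J
J → I
I → B
J → A
A → K
J → G
G → D
G → M
H → F
F → C
H → E

H → L → J → I → B → A → K → G → D → M → F → C → E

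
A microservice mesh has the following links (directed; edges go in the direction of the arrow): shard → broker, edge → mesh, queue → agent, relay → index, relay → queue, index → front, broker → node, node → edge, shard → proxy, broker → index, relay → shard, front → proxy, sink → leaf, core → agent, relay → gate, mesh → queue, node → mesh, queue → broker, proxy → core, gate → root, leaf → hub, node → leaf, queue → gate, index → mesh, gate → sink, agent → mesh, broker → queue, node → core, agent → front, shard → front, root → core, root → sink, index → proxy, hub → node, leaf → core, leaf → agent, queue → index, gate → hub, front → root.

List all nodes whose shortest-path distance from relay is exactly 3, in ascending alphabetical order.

core, leaf, node

Level 0: relay
Level 1: gate, index, queue, shard
Level 2: agent, broker, front, hub, mesh, proxy, root, sink
Level 3: core, leaf, node
Level 4: edge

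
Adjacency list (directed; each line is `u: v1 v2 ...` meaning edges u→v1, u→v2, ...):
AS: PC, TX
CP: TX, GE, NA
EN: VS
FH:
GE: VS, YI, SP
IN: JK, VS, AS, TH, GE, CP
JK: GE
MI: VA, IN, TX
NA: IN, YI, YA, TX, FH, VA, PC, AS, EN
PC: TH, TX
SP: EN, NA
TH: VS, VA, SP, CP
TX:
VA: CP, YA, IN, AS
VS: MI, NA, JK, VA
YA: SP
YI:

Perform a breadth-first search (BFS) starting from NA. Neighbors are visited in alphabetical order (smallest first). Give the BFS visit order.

Visit NA; enqueue AS, EN, FH, IN, PC, TX, VA, YA, YI → queue [AS, EN, FH, IN, PC, TX, VA, YA, YI]
Visit AS → queue [EN, FH, IN, PC, TX, VA, YA, YI]
Visit EN; enqueue VS → queue [FH, IN, PC, TX, VA, YA, YI, VS]
Visit FH → queue [IN, PC, TX, VA, YA, YI, VS]
Visit IN; enqueue CP, GE, JK, TH → queue [PC, TX, VA, YA, YI, VS, CP, GE, JK, TH]
Visit PC → queue [TX, VA, YA, YI, VS, CP, GE, JK, TH]
Visit TX → queue [VA, YA, YI, VS, CP, GE, JK, TH]
Visit VA → queue [YA, YI, VS, CP, GE, JK, TH]
Visit YA; enqueue SP → queue [YI, VS, CP, GE, JK, TH, SP]
Visit YI → queue [VS, CP, GE, JK, TH, SP]
Visit VS; enqueue MI → queue [CP, GE, JK, TH, SP, MI]
Visit CP → queue [GE, JK, TH, SP, MI]
Visit GE → queue [JK, TH, SP, MI]
Visit JK → queue [TH, SP, MI]
Visit TH → queue [SP, MI]
Visit SP → queue [MI]
Visit MI → queue []

NA, AS, EN, FH, IN, PC, TX, VA, YA, YI, VS, CP, GE, JK, TH, SP, MI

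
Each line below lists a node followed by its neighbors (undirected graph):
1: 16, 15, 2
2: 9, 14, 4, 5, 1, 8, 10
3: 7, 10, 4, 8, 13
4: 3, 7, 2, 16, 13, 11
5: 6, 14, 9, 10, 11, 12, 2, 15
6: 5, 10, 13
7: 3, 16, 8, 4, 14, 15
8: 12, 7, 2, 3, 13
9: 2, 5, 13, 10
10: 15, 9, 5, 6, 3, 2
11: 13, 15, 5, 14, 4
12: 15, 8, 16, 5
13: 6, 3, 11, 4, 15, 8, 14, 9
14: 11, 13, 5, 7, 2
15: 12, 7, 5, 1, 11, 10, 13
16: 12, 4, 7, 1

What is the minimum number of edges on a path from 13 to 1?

2

Level 0: 13
Level 1: 3, 4, 6, 8, 9, 11, 14, 15
Level 2: 1, 2, 5, 7, 10, 12, 16
1 first appears at level 2.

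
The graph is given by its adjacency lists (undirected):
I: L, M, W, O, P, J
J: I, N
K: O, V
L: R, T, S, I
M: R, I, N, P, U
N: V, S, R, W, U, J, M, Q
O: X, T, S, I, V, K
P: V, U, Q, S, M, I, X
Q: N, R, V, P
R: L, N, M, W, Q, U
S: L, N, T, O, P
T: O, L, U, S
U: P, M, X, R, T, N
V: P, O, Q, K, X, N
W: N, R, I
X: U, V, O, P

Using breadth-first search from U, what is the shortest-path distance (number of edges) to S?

Level 0: U
Level 1: M, N, P, R, T, X
Level 2: I, J, L, O, Q, S, V, W
Level 3: K
S first appears at level 2.

2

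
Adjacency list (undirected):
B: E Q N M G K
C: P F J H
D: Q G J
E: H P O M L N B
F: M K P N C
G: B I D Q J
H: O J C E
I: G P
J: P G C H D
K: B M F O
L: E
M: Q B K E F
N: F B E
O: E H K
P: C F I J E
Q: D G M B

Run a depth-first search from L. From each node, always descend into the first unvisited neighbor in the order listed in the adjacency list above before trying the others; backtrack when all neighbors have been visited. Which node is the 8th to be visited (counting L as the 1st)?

Visit L
L → E
E → H
H → O
O → K
K → B
B → Q
Q → D
D → G
G → I
I → P
P → C
C → F
F → M
F → N
C → J

Visit order: L, E, H, O, K, B, Q, D, G, I, P, C, F, M, N, J

D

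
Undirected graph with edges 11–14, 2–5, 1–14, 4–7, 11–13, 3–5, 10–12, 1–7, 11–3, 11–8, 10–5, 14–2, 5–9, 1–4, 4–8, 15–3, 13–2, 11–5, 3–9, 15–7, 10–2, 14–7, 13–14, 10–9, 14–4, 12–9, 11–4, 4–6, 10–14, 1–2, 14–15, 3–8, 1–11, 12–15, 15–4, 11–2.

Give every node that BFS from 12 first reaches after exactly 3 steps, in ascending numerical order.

1, 6, 8, 11, 13

Level 0: 12
Level 1: 9, 10, 15
Level 2: 2, 3, 4, 5, 7, 14
Level 3: 1, 6, 8, 11, 13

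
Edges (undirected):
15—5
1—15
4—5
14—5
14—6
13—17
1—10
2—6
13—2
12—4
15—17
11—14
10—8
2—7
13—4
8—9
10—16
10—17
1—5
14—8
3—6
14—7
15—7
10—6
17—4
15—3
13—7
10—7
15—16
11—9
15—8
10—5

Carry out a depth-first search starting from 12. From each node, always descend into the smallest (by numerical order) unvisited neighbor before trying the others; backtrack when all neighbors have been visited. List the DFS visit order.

Visit 12
12 → 4
4 → 5
5 → 1
1 → 10
10 → 6
6 → 2
2 → 7
7 → 13
13 → 17
17 → 15
15 → 3
15 → 8
8 → 9
9 → 11
11 → 14
15 → 16

12 4 5 1 10 6 2 7 13 17 15 3 8 9 11 14 16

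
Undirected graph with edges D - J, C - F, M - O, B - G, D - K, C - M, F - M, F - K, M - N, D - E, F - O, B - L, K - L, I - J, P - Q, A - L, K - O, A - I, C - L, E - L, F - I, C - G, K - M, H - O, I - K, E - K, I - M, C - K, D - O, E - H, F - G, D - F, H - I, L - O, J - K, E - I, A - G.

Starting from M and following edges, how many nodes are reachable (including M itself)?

15

BFS from M visits: M, O, N, K, I, F, C, L, H, D, J, E, A, G, B
Reachable nodes: 15 of 17 total.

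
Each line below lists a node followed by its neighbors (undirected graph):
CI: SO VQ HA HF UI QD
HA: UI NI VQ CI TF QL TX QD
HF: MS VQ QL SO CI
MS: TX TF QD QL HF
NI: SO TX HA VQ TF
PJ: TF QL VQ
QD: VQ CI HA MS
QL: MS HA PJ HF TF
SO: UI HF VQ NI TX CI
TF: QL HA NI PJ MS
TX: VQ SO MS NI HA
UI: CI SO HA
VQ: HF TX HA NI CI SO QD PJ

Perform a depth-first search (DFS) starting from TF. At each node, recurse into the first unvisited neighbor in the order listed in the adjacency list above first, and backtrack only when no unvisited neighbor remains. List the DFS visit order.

Visit TF
TF → QL
QL → MS
MS → TX
TX → VQ
VQ → HF
HF → SO
SO → UI
UI → CI
CI → HA
HA → NI
HA → QD
VQ → PJ

TF, QL, MS, TX, VQ, HF, SO, UI, CI, HA, NI, QD, PJ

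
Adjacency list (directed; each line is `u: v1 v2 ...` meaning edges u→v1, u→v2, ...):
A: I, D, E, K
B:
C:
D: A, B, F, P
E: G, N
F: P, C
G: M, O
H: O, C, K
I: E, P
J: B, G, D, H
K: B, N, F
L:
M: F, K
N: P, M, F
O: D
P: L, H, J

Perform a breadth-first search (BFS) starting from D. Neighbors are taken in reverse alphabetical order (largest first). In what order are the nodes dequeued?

D P F B A L J H C K I E G O N M

Visit D; enqueue P, F, B, A → queue [P, F, B, A]
Visit P; enqueue L, J, H → queue [F, B, A, L, J, H]
Visit F; enqueue C → queue [B, A, L, J, H, C]
Visit B → queue [A, L, J, H, C]
Visit A; enqueue K, I, E → queue [L, J, H, C, K, I, E]
Visit L → queue [J, H, C, K, I, E]
Visit J; enqueue G → queue [H, C, K, I, E, G]
Visit H; enqueue O → queue [C, K, I, E, G, O]
Visit C → queue [K, I, E, G, O]
Visit K; enqueue N → queue [I, E, G, O, N]
Visit I → queue [E, G, O, N]
Visit E → queue [G, O, N]
Visit G; enqueue M → queue [O, N, M]
Visit O → queue [N, M]
Visit N → queue [M]
Visit M → queue []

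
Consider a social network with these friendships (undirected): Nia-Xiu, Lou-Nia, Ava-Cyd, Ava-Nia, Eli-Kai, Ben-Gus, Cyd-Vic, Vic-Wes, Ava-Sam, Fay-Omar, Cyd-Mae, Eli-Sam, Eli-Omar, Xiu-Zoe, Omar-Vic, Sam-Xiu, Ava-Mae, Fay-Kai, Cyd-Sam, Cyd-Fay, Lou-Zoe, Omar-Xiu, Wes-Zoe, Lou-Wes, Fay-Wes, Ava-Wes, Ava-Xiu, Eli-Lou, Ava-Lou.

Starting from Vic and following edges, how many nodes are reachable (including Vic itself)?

14

BFS from Vic visits: Vic, Cyd, Omar, Wes, Ava, Fay, Mae, Sam, Eli, Xiu, Lou, Zoe, Nia, Kai
Reachable nodes: 14 of 16 total.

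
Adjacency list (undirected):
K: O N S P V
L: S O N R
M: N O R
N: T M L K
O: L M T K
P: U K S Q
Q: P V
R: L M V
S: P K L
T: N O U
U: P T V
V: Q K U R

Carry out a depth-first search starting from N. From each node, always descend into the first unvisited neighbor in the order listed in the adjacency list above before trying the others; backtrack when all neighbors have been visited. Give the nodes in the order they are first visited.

Visit N
N → T
T → O
O → L
L → S
S → P
P → U
U → V
V → Q
V → K
V → R
R → M

N T O L S P U V Q K R M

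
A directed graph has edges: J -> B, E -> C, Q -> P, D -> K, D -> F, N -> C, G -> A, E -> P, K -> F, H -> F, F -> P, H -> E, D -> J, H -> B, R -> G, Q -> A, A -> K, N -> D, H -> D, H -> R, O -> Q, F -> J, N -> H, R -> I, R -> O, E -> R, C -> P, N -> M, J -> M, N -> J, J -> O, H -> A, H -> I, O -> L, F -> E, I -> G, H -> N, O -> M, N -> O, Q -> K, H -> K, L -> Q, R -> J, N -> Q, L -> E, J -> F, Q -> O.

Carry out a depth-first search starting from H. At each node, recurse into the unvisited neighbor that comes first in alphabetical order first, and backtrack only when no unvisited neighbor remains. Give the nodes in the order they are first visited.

H → A → K → F → E → C → P → R → G → I → J → B → M → O → L → Q → D → N

Visit H
H → A
A → K
K → F
F → E
E → C
C → P
E → R
R → G
R → I
R → J
J → B
J → M
J → O
O → L
L → Q
H → D
H → N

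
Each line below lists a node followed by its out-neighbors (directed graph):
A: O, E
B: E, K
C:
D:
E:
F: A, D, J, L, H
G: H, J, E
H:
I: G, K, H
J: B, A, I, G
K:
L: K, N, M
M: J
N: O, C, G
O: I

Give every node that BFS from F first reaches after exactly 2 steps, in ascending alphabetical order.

Level 0: F
Level 1: A, D, H, J, L
Level 2: B, E, G, I, K, M, N, O
Level 3: C

B, E, G, I, K, M, N, O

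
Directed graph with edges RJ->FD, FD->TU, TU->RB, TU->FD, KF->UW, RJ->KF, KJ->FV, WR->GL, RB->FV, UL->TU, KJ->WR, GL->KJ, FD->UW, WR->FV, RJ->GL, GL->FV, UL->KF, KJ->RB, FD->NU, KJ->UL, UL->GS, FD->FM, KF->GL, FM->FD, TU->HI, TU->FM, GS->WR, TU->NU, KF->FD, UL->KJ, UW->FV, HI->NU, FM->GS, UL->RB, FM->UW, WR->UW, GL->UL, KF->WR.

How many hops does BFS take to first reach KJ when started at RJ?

Level 0: RJ
Level 1: FD, GL, KF
Level 2: FM, FV, KJ, NU, TU, UL, UW, WR
Level 3: GS, HI, RB
KJ first appears at level 2.

2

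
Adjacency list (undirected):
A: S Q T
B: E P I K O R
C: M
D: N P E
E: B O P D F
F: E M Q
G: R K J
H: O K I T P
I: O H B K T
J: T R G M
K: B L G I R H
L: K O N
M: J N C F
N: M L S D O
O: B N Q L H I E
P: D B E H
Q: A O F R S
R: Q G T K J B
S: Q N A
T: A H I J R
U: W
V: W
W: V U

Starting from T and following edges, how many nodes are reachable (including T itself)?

20

BFS from T visits: T, A, H, I, J, R, S, Q, O, K, P, B, G, M, N, F, L, E, D, C
Reachable nodes: 20 of 23 total.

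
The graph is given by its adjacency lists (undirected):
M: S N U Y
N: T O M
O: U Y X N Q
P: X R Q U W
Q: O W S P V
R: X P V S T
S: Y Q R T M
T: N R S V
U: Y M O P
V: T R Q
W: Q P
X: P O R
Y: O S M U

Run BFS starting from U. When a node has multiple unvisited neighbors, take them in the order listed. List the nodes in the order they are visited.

U → Y → M → O → P → S → N → X → Q → R → W → T → V

Visit U; enqueue Y, M, O, P → queue [Y, M, O, P]
Visit Y; enqueue S → queue [M, O, P, S]
Visit M; enqueue N → queue [O, P, S, N]
Visit O; enqueue X, Q → queue [P, S, N, X, Q]
Visit P; enqueue R, W → queue [S, N, X, Q, R, W]
Visit S; enqueue T → queue [N, X, Q, R, W, T]
Visit N → queue [X, Q, R, W, T]
Visit X → queue [Q, R, W, T]
Visit Q; enqueue V → queue [R, W, T, V]
Visit R → queue [W, T, V]
Visit W → queue [T, V]
Visit T → queue [V]
Visit V → queue []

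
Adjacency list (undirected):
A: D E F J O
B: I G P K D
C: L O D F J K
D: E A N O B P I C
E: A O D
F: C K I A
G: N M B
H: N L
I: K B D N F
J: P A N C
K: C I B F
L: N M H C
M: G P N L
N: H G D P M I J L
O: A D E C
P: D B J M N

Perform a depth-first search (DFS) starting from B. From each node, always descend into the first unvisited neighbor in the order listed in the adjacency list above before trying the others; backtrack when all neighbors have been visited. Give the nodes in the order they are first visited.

B, I, K, C, L, N, H, G, M, P, D, E, A, F, J, O

Visit B
B → I
I → K
K → C
C → L
L → N
N → H
N → G
G → M
M → P
P → D
D → E
E → A
A → F
A → J
A → O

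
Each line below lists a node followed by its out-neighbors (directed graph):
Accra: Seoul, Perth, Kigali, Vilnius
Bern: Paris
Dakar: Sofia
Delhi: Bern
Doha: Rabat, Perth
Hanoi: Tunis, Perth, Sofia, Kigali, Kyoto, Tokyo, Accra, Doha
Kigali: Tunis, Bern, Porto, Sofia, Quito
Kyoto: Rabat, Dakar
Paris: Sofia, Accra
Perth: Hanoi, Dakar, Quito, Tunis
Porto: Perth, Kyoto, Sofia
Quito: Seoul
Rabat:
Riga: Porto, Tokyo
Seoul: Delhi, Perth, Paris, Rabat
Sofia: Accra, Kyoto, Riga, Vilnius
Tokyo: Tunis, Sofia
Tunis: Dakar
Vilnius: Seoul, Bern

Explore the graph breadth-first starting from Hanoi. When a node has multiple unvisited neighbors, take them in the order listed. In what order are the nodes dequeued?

Visit Hanoi; enqueue Tunis, Perth, Sofia, Kigali, Kyoto, Tokyo, Accra, Doha → queue [Tunis, Perth, Sofia, Kigali, Kyoto, Tokyo, Accra, Doha]
Visit Tunis; enqueue Dakar → queue [Perth, Sofia, Kigali, Kyoto, Tokyo, Accra, Doha, Dakar]
Visit Perth; enqueue Quito → queue [Sofia, Kigali, Kyoto, Tokyo, Accra, Doha, Dakar, Quito]
Visit Sofia; enqueue Riga, Vilnius → queue [Kigali, Kyoto, Tokyo, Accra, Doha, Dakar, Quito, Riga, Vilnius]
Visit Kigali; enqueue Bern, Porto → queue [Kyoto, Tokyo, Accra, Doha, Dakar, Quito, Riga, Vilnius, Bern, Porto]
Visit Kyoto; enqueue Rabat → queue [Tokyo, Accra, Doha, Dakar, Quito, Riga, Vilnius, Bern, Porto, Rabat]
Visit Tokyo → queue [Accra, Doha, Dakar, Quito, Riga, Vilnius, Bern, Porto, Rabat]
Visit Accra; enqueue Seoul → queue [Doha, Dakar, Quito, Riga, Vilnius, Bern, Porto, Rabat, Seoul]
Visit Doha → queue [Dakar, Quito, Riga, Vilnius, Bern, Porto, Rabat, Seoul]
Visit Dakar → queue [Quito, Riga, Vilnius, Bern, Porto, Rabat, Seoul]
Visit Quito → queue [Riga, Vilnius, Bern, Porto, Rabat, Seoul]
Visit Riga → queue [Vilnius, Bern, Porto, Rabat, Seoul]
Visit Vilnius → queue [Bern, Porto, Rabat, Seoul]
Visit Bern; enqueue Paris → queue [Porto, Rabat, Seoul, Paris]
Visit Porto → queue [Rabat, Seoul, Paris]
Visit Rabat → queue [Seoul, Paris]
Visit Seoul; enqueue Delhi → queue [Paris, Delhi]
Visit Paris → queue [Delhi]
Visit Delhi → queue []

Hanoi Tunis Perth Sofia Kigali Kyoto Tokyo Accra Doha Dakar Quito Riga Vilnius Bern Porto Rabat Seoul Paris Delhi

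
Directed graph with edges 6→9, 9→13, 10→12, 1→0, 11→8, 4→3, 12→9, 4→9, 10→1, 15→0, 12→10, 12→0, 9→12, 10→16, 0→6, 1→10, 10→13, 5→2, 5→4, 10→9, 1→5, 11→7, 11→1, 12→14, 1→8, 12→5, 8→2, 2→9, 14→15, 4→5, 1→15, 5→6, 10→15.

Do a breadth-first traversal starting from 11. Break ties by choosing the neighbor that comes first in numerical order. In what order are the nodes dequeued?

Visit 11; enqueue 1, 7, 8 → queue [1, 7, 8]
Visit 1; enqueue 0, 5, 10, 15 → queue [7, 8, 0, 5, 10, 15]
Visit 7 → queue [8, 0, 5, 10, 15]
Visit 8; enqueue 2 → queue [0, 5, 10, 15, 2]
Visit 0; enqueue 6 → queue [5, 10, 15, 2, 6]
Visit 5; enqueue 4 → queue [10, 15, 2, 6, 4]
Visit 10; enqueue 9, 12, 13, 16 → queue [15, 2, 6, 4, 9, 12, 13, 16]
Visit 15 → queue [2, 6, 4, 9, 12, 13, 16]
Visit 2 → queue [6, 4, 9, 12, 13, 16]
Visit 6 → queue [4, 9, 12, 13, 16]
Visit 4; enqueue 3 → queue [9, 12, 13, 16, 3]
Visit 9 → queue [12, 13, 16, 3]
Visit 12; enqueue 14 → queue [13, 16, 3, 14]
Visit 13 → queue [16, 3, 14]
Visit 16 → queue [3, 14]
Visit 3 → queue [14]
Visit 14 → queue []

11 1 7 8 0 5 10 15 2 6 4 9 12 13 16 3 14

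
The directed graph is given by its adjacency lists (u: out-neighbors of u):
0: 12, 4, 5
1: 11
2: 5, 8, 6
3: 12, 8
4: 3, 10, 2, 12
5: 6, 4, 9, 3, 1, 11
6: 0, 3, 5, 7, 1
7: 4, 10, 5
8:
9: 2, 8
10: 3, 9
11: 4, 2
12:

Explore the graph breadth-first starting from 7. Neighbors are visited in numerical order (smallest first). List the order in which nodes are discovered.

Visit 7; enqueue 4, 5, 10 → queue [4, 5, 10]
Visit 4; enqueue 2, 3, 12 → queue [5, 10, 2, 3, 12]
Visit 5; enqueue 1, 6, 9, 11 → queue [10, 2, 3, 12, 1, 6, 9, 11]
Visit 10 → queue [2, 3, 12, 1, 6, 9, 11]
Visit 2; enqueue 8 → queue [3, 12, 1, 6, 9, 11, 8]
Visit 3 → queue [12, 1, 6, 9, 11, 8]
Visit 12 → queue [1, 6, 9, 11, 8]
Visit 1 → queue [6, 9, 11, 8]
Visit 6; enqueue 0 → queue [9, 11, 8, 0]
Visit 9 → queue [11, 8, 0]
Visit 11 → queue [8, 0]
Visit 8 → queue [0]
Visit 0 → queue []

7, 4, 5, 10, 2, 3, 12, 1, 6, 9, 11, 8, 0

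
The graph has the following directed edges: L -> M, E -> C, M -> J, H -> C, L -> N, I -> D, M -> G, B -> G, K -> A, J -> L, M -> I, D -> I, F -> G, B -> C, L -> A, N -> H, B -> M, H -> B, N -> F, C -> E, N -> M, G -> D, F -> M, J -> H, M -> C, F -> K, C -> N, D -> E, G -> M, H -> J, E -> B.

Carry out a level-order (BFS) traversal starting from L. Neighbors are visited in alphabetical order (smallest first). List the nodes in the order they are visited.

L → A → M → N → C → G → I → J → F → H → E → D → K → B

Visit L; enqueue A, M, N → queue [A, M, N]
Visit A → queue [M, N]
Visit M; enqueue C, G, I, J → queue [N, C, G, I, J]
Visit N; enqueue F, H → queue [C, G, I, J, F, H]
Visit C; enqueue E → queue [G, I, J, F, H, E]
Visit G; enqueue D → queue [I, J, F, H, E, D]
Visit I → queue [J, F, H, E, D]
Visit J → queue [F, H, E, D]
Visit F; enqueue K → queue [H, E, D, K]
Visit H; enqueue B → queue [E, D, K, B]
Visit E → queue [D, K, B]
Visit D → queue [K, B]
Visit K → queue [B]
Visit B → queue []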